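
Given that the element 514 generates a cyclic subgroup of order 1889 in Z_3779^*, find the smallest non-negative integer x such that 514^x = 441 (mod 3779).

912

Baby-step giant-step with m = ceil(sqrt(1889)) = 44.
Baby table (514^j mod 3779 for j=0..43):
  0:1  1:514  2:3445  3:2158  4:1965  5:1017  6:1236  7:432
  8:2866  9:3093  10:2622  11:2384  12:980  13:1113  14:1453  15:2379
  16:2189  17:2783  18:2000  19:112  20:883  21:382  22:3619  23:898
  24:534  25:2388  26:3036  27:3556  28:2527  29:2681  30:2478  31:169
  32:3728  33:239  34:1918  35:3312  36:1818  37:1039  38:1207  39:642
  40:1215  41:975  42:2322  43:3123
Giant step factor: 514^(-44) ≡ 381 (mod 3779).
Scan 441·381^i mod 3779 for i = 0, 1, …:
  i=0: 441   i=1: 1745   i=2: 3520   i=3: 3354
  i=4: 572   i=5: 2529   i=6: 3683   i=7: 1214
  i=8: 1496   i=9: 3126     …   i=19: 1934
  i=20: 3728
Match at i=20, j=32: x = 20·44 + 32 = 912.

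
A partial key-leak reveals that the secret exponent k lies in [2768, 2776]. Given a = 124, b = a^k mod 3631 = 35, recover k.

2770

Compute 124^2768 mod 3631 = 439, then multiply by 124 repeatedly:
  124^2768=439  124^2769=3602  124^2770=35
Found 35 at exponent 2770.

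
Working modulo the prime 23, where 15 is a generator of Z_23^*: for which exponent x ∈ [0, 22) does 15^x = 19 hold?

Successive powers of 15 modulo 23:
  15^0=1  15^1=15  15^2=18  15^3=17  15^4=2  15^5=7
  15^6=13  15^7=11  15^8=4  15^9=14  15^10=3  15^11=22
  15^12=8  15^13=5  15^14=6  15^15=21  15^16=16  15^17=10
  15^18=12  15^19=19
So 15^19 ≡ 19 (mod 23), giving x = 19.

19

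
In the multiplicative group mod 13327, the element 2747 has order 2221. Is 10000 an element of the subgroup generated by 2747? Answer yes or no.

yes

10000 ∈ ⟨2747⟩ iff 10000^2221 ≡ 1 (mod 13327), since |⟨2747⟩| = 2221.
10000^2221 mod 13327 = 1.
Since 1 = 1, 10000 lies in the subgroup.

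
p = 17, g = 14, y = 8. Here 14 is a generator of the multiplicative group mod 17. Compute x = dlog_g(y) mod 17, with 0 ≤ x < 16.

Successive powers of 14 modulo 17:
  14^0=1  14^1=14  14^2=9  14^3=7  14^4=13  14^5=12
  14^6=15  14^7=6  14^8=16  14^9=3  14^10=8
So 14^10 ≡ 8 (mod 17), giving x = 10.

10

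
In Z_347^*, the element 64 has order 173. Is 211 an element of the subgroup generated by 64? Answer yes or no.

211 ∈ ⟨64⟩ iff 211^173 ≡ 1 (mod 347), since |⟨64⟩| = 173.
211^173 mod 347 = 346.
Since 346 ≠ 1, 211 does not lie in the subgroup.

no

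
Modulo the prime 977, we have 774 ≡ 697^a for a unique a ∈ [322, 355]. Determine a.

352

Compute 697^322 mod 977 = 69, then multiply by 697 repeatedly:
  697^322=69  697^323=220  697^324=928  697^325=42  697^326=941
  697^327=310  697^328=153  697^329=148  697^330=571  697^331=348
  697^332=260  697^333=475  697^334=849  697^335=668  697^336=544
  697^337=92  697^338=619  697^339=586  697^340=56  697^341=929
  697^342=739  697^343=204  697^344=523  697^345=110  697^346=464
  697^347=21  697^348=959  697^349=155  697^350=565  697^351=74
  697^352=774
Found 774 at exponent 352.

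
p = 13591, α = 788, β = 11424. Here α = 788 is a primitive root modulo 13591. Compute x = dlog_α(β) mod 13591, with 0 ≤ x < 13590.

Baby-step giant-step with m = ceil(sqrt(13590)) = 117.
Baby table (788^j mod 13591 for j=0..116):
  0:1  1:788  2:9349  3:690  4:80  5:8676  6:415  7:836
  8:6400  9:939  10:6018  11:12516  12:9133  13:7165  14:5755  15:9137
  16:10317  17:2378  18:11897  19:10637  20:9900  21:13557  22:390  23:8318
  24:3722  25:10871  26:4018  27:13072  28:12349  29:13447  30:8847  31:12844
  32:9368  33:2071  34:1028  35:8195  36:1935  37:2588  38:694  39:3232
  40:5299  41:3175  42:1156  43:331  44:2599  45:9362  46:10934  47:12889
  48:4055  49:1455  50:4896  51:11795  52:11807  53:7672  54:11132  55:5821
  56:6781  57:2165  58:7145  59:3586  60:12431  61:10108  62:778  63:1469
  64:2337  65:6771  66:7876  67:8792  68:10277  69:11631  70:4894  71:10219
  72:6700  73:6292  74:10972  75:2060  76:5951  77:493  78:7936  79:1708
  80:395  81:12258  82:9694  83:730  84:4418  85:2088  86:833  87:4036
  88:74  89:3948  90:12276  91:10287  92:5920  93:3247  94:3528  95:7500
  96:11506  97:1531  98:10420  99:1996  100:9883  101:161  102:4549  103:10179
  104:2362  105:12880  106:10554  107:12451  108:12277  109:11075  110:1678  111:3937
  112:3608  113:2585  114:11921  115:2367  116:3229
Giant step factor: 788^(-117) ≡ 6131 (mod 13591).
Scan 11424·6131^i mod 13591 for i = 0, 1, …:
  i=0: 11424   i=1: 6121   i=2: 3100   i=3: 5882
  i=4: 5619   i=5: 10495   i=6: 5051   i=7: 7383
  i=8: 7143   i=9: 3531     …   i=42: 7247
  i=43: 2378
Match at i=43, j=17: x = 43·117 + 17 = 5048.

5048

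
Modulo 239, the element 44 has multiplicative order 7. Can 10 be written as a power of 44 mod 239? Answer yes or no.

⟨44⟩ has order 7; its elements mod 239 are {1, 10, 24, 44, 98, 100, 201}.
10 is in this set.

yes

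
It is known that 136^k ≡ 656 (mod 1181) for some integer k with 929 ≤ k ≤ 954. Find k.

Compute 136^929 mod 1181 = 561, then multiply by 136 repeatedly:
  136^929=561  136^930=712  136^931=1171  136^932=1002  136^933=457
  136^934=740  136^935=255  136^936=431  136^937=747  136^938=26
  136^939=1174  136^940=229  136^941=438  136^942=518  136^943=769
  136^944=656
Found 656 at exponent 944.

944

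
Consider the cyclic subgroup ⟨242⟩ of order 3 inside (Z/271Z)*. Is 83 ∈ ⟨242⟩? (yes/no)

no

⟨242⟩ has order 3; its elements mod 271 are {1, 28, 242}.
83 is not in this set.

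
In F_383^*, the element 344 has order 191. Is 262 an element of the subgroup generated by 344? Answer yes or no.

262 ∈ ⟨344⟩ iff 262^191 ≡ 1 (mod 383), since |⟨344⟩| = 191.
262^191 mod 383 = 382.
Since 382 ≠ 1, 262 does not lie in the subgroup.

no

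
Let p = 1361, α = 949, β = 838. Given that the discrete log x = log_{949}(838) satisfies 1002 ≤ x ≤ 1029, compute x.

1005

Compute 949^1002 mod 1361 = 1068, then multiply by 949 repeatedly:
  949^1002=1068  949^1003=948  949^1004=31  949^1005=838
Found 838 at exponent 1005.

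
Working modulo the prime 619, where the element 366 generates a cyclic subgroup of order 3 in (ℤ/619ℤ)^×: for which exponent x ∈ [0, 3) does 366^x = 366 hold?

Successive powers of 366 modulo 619:
  366^0=1  366^1=366
So 366^1 ≡ 366 (mod 619), giving x = 1.

1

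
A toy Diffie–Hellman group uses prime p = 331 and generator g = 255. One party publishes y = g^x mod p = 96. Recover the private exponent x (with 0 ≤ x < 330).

246

Baby-step giant-step with m = ceil(sqrt(330)) = 19.
Baby table (255^j mod 331 for j=0..18):
  0:1  1:255  2:149  3:261  4:24  5:162  6:266  7:306
  8:245  9:247  10:95  11:62  12:253  13:301  14:294  15:164
  16:114  17:273  18:105
Giant step factor: 255^(-19) ≡ 285 (mod 331).
Scan 96·285^i mod 331 for i = 0, 1, …:
  i=0: 96   i=1: 218   i=2: 233   i=3: 205
  i=4: 169   i=5: 170   i=6: 124   i=7: 254
  i=8: 232   i=9: 251   i=10: 39   i=11: 192
  i=12: 105
Match at i=12, j=18: x = 12·19 + 18 = 246.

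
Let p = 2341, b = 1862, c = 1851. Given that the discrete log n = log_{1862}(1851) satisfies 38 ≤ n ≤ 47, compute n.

Compute 1862^38 mod 2341 = 739, then multiply by 1862 repeatedly:
  1862^38=739  1862^39=1851
Found 1851 at exponent 39.

39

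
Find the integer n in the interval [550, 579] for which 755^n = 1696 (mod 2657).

Compute 755^550 mod 2657 = 1696, then multiply by 755 repeatedly:
  755^550=1696
Found 1696 at exponent 550.

550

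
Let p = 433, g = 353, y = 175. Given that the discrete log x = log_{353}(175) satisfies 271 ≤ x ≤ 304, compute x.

271

Compute 353^271 mod 433 = 175, then multiply by 353 repeatedly:
  353^271=175
Found 175 at exponent 271.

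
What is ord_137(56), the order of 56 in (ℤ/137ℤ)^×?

17

The order of 56 must divide p − 1 = 136 = 2^3 · 17.
Divisors: 1, 2, 4, 8, 17, 34, 68, 136.
Check each in increasing order: 56^1 ≡ 56;  56^2 ≡ 122;  56^4 ≡ 88;  56^8 ≡ 72;  56^17 ≡ 1.
Smallest exponent giving 1 is 17.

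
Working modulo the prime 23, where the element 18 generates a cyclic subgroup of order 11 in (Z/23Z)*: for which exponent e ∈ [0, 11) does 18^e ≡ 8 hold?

6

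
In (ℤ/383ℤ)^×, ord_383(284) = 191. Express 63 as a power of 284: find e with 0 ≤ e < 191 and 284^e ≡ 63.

11

Successive powers of 284 modulo 383:
  284^0=1  284^1=284  284^2=226  284^3=223  284^4=137  284^5=225
  284^6=322  284^7=294  284^8=2  284^9=185  284^10=69  284^11=63
So 284^11 ≡ 63 (mod 383), giving e = 11.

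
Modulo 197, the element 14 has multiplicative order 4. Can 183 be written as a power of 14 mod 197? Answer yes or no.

yes

⟨14⟩ has order 4; its elements mod 197 are {1, 14, 183, 196}.
183 is in this set.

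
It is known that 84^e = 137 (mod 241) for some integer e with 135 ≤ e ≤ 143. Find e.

139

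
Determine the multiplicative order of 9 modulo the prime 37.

9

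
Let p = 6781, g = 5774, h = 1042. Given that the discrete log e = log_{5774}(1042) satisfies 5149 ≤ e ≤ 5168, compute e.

Compute 5774^5149 mod 6781 = 1042, then multiply by 5774 repeatedly:
  5774^5149=1042
Found 1042 at exponent 5149.

5149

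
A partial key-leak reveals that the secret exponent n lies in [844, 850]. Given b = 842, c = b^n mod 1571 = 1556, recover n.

845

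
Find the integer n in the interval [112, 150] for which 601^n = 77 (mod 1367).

Compute 601^112 mod 1367 = 1206, then multiply by 601 repeatedly:
  601^112=1206  601^113=296  601^114=186  601^115=1059  601^116=804
  601^117=653  601^118=124  601^119=706  601^120=536  601^121=891
  601^122=994  601^123=15  601^124=813  601^125=594  601^126=207
  601^127=10  601^128=542  601^129=396  601^130=138  601^131=918
  601^132=817  601^133=264  601^134=92  601^135=612  601^136=89
  601^137=176  601^138=517  601^139=408  601^140=515  601^141=573
  601^142=1256  601^143=272  601^144=799  601^145=382  601^146=1293
  601^147=637  601^148=77
Found 77 at exponent 148.

148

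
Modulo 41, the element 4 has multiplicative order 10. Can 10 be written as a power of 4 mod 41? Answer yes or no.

10 ∈ ⟨4⟩ iff 10^10 ≡ 1 (mod 41), since |⟨4⟩| = 10.
10^10 mod 41 = 1.
Since 1 = 1, 10 lies in the subgroup.

yes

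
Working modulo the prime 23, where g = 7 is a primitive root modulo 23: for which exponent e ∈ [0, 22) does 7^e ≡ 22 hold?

11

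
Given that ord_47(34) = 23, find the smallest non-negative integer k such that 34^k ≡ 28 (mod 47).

Successive powers of 34 modulo 47:
  34^0=1  34^1=34  34^2=28
So 34^2 ≡ 28 (mod 47), giving k = 2.

2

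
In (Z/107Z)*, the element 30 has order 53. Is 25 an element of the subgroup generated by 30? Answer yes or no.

yes

25 ∈ ⟨30⟩ iff 25^53 ≡ 1 (mod 107), since |⟨30⟩| = 53.
25^53 mod 107 = 1.
Since 1 = 1, 25 lies in the subgroup.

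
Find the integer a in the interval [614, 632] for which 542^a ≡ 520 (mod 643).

Compute 542^614 mod 643 = 70, then multiply by 542 repeatedly:
  542^614=70  542^615=3  542^616=340  542^617=382  542^618=641
  542^619=202  542^620=174  542^621=430  542^622=294  542^623=527
  542^624=142  542^625=447  542^626=506  542^627=334  542^628=345
  542^629=520
Found 520 at exponent 629.

629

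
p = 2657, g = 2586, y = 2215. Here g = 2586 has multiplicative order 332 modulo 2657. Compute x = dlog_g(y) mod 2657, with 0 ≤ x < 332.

26

Baby-step giant-step with m = ceil(sqrt(332)) = 19.
Baby table (2586^j mod 2657 for j=0..18):
  0:1  1:2586  2:2384  3:784  4:133  5:1185  6:889  7:649
  8:1747  9:842  10:1329  11:1293  12:1192  13:392  14:1395  15:1921
  16:1773  17:1653  18:2202
Giant step factor: 2586^(-19) ≡ 2373 (mod 2657).
Scan 2215·2373^i mod 2657 for i = 0, 1, …:
  i=0: 2215   i=1: 649
Match at i=1, j=7: x = 1·19 + 7 = 26.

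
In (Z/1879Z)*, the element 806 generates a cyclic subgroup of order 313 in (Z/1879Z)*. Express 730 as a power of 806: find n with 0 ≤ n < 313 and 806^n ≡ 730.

Baby-step giant-step with m = ceil(sqrt(313)) = 18.
Baby table (806^j mod 1879 for j=0..17):
  0:1  1:806  2:1381  3:718  4:1855  5:1325  6:678  7:1558
  8:576  9:143  10:639  11:188  12:1208  13:326  14:1575  15:1125
  16:1072  17:1571
Giant step factor: 806^(-18) ≡ 1358 (mod 1879).
Scan 730·1358^i mod 1879 for i = 0, 1, …:
  i=0: 730   i=1: 1107   i=2: 106   i=3: 1144
  i=4: 1498   i=5: 1206   i=6: 1139   i=7: 345
  i=8: 639
Match at i=8, j=10: n = 8·18 + 10 = 154.

154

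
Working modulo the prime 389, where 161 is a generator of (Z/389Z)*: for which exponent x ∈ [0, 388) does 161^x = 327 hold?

328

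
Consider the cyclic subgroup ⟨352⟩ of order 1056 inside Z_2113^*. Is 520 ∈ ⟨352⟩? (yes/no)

yes

520 ∈ ⟨352⟩ iff 520^1056 ≡ 1 (mod 2113), since |⟨352⟩| = 1056.
520^1056 mod 2113 = 1.
Since 1 = 1, 520 lies in the subgroup.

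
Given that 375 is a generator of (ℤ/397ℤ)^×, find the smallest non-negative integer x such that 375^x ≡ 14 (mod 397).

352

Baby-step giant-step with m = ceil(sqrt(396)) = 20.
Baby table (375^j mod 397 for j=0..19):
  0:1  1:375  2:87  3:71  4:26  5:222  6:277  7:258
  8:279  9:214  10:56  11:356  12:108  13:6  14:265  15:125
  16:29  17:156  18:141  19:74
Giant step factor: 375^(-20) ≡ 129 (mod 397).
Scan 14·129^i mod 397 for i = 0, 1, …:
  i=0: 14   i=1: 218   i=2: 332   i=3: 349
  i=4: 160   i=5: 393   i=6: 278   i=7: 132
  i=8: 354   i=9: 11     …   i=16: 47
  i=17: 108
Match at i=17, j=12: x = 17·20 + 12 = 352.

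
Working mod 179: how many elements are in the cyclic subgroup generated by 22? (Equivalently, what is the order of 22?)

The order of 22 must divide p − 1 = 178 = 2 · 89.
Divisors: 1, 2, 89, 178.
Check each in increasing order: 22^1 ≡ 22;  22^2 ≡ 126;  22^89 ≡ 1.
Smallest exponent giving 1 is 89.

89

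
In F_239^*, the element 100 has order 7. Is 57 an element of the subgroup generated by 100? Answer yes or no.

⟨100⟩ has order 7; its elements mod 239 are {1, 10, 24, 44, 98, 100, 201}.
57 is not in this set.

no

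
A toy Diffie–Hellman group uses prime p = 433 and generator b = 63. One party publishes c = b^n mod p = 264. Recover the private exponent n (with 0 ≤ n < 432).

380

Baby-step giant-step with m = ceil(sqrt(432)) = 21.
Baby table (63^j mod 433 for j=0..20):
  0:1  1:63  2:72  3:206  4:421  5:110  6:2  7:126
  8:144  9:412  10:409  11:220  12:4  13:252  14:288  15:391
  16:385  17:7  18:8  19:71  20:143
Giant step factor: 63^(-21) ≡ 67 (mod 433).
Scan 264·67^i mod 433 for i = 0, 1, …:
  i=0: 264   i=1: 368   i=2: 408   i=3: 57
  i=4: 355   i=5: 403   i=6: 155   i=7: 426
  i=8: 397   i=9: 186     …   i=17: 14
  i=18: 72
Match at i=18, j=2: n = 18·21 + 2 = 380.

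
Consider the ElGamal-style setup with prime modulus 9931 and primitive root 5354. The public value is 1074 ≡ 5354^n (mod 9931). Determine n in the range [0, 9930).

8508

Baby-step giant-step with m = ceil(sqrt(9930)) = 100.
Baby table (5354^j mod 9931 for j=0..99):
  0:1  1:5354  2:4450  3:831  4:86  5:3618  6:5322  7:1949
  8:7396  9:3287  10:866  11:8718  12:472  13:4614  14:4959  15:4923
  16:868  17:9495  18:9372  19:6276  20:5131  21:2228  22:1581  23:3462
  24:4302  25:2919  26:6863  27:9733  28:2525  29:2759  30:4289  31:2834
  32:8599  33:8861  34:1407  35:5380  36:4620  37:7290  38:1830  39:5854
  40:80  41:1287  42:8415  43:6894  44:6880  45:1441  46:8658  47:6955
  48:5751  49:4754  50:9694  51:2270  52:7967  53:1673  54:9411  55:6531
  56:9854  57:4844  58:4935  59:5530  60:3309  61:9413  62:7308  63:8823
  64:6506  65:5107  66:2835  67:4022  68:3380  69:2238  70:5466  71:8238
  72:2681  73:3779  74:3319  75:3367  76:2153  77:7202  78:7366  79:1563
  80:6400  81:3650  82:7823  83:5315  84:4195  85:6039  86:7401  87:264
  88:3254  89:2942  90:902  91:2842  92:1776  93:4737  94:8055  95:6068
  96:3771  97:211  98:7491  99:5436
Giant step factor: 5354^(-100) ≡ 7231 (mod 9931).
Scan 1074·7231^i mod 9931 for i = 0, 1, …:
  i=0: 1074   i=1: 52   i=2: 8565   i=3: 3799
  i=4: 1423   i=5: 1197   i=6: 5606   i=7: 8575
  i=8: 6592   i=9: 7883     …   i=84: 2263
  i=85: 7396
Match at i=85, j=8: n = 85·100 + 8 = 8508.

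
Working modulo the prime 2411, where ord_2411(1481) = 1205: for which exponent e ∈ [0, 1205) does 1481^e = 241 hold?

Baby-step giant-step with m = ceil(sqrt(1205)) = 35.
Baby table (1481^j mod 2411 for j=0..34):
  0:1  1:1481  2:1762  3:820  4:1687  5:651  6:2142  7:1837
  8:989  9:1232  10:1876  11:884  12:31  13:102  14:1580  15:1310
  16:1666  17:893  18:1305  19:1494  20:1727  21:2027  22:292  23:883
  24:961  25:751  26:760  27:2034  28:1015  29:1162  30:1879  31:505
  32:495  33:151  34:1819
Giant step factor: 1481^(-35) ≡ 2278 (mod 2411).
Scan 241·2278^i mod 2411 for i = 0, 1, …:
  i=0: 241   i=1: 1701   i=2: 401   i=3: 2120
  i=4: 127   i=5: 2397   i=6: 1862   i=7: 687
  i=8: 247   i=9: 903   i=10: 451   i=11: 292
Match at i=11, j=22: e = 11·35 + 22 = 407.

407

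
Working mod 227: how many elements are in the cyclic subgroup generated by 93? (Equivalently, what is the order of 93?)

226

The order of 93 must divide p − 1 = 226 = 2 · 113.
Divisors: 1, 2, 113, 226.
Check each in increasing order: 93^1 ≡ 93;  93^2 ≡ 23;  93^113 ≡ 226;  93^226 ≡ 1.
Smallest exponent giving 1 is 226.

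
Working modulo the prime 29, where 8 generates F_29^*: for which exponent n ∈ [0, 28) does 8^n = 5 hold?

26

Successive powers of 8 modulo 29:
  8^0=1  8^1=8  8^2=6  8^3=19  8^4=7  8^5=27
  8^6=13  8^7=17  8^8=20  8^9=15  8^10=4  8^11=3
  8^12=24  8^13=18  8^14=28  8^15=21  8^16=23  8^17=10
  8^18=22  8^19=2  8^20=16  8^21=12  8^22=9  8^23=14
  8^24=25  8^25=26  8^26=5
So 8^26 ≡ 5 (mod 29), giving n = 26.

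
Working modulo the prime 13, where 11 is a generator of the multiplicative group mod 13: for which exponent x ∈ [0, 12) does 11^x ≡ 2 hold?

7

Successive powers of 11 modulo 13:
  11^0=1  11^1=11  11^2=4  11^3=5  11^4=3  11^5=7
  11^6=12  11^7=2
So 11^7 ≡ 2 (mod 13), giving x = 7.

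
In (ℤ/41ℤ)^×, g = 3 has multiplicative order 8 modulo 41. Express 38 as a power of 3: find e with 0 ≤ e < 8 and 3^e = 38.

5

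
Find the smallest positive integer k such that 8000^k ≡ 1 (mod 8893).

2964

The order of 8000 must divide p − 1 = 8892 = 2^2 · 3^2 · 13 · 19.
Divisors: 1, 2, 3, 4, 6, 9, 12, 13, 18, 19, 26, 36, 38, 39, 52, 57, 76, 78, 114, 117, 156, 171, 228, 234, 247, 342, 468, 494, 684, 741, 988, 1482, 2223, 2964, 4446, 8892.
Check each in increasing order: 8000^1 ≡ 8000;  8000^2 ≡ 5972;  8000^3 ≡ 2804;  8000^4 ≡ 3854;  8000^6 ≡ 1004;  8000^9 ≡ 5028;  8000^12 ≡ 3107;  8000^13 ≡ 65;  8000^18 ≡ 6878;  8000^19 ≡ 3009;  8000^26 ≡ 4225;  8000^36 ≡ 5017;  8000^38 ≡ 1007;  8000^39 ≡ 7835;  8000^52 ≡ 2374;  8000^57 ≡ 6443;  8000^76 ≡ 247;  8000^78 ≡ 7739;  8000^114 ≡ 8618;  8000^117 ≡ 2591;  8000^156 ≡ 6659;  8000^171 ≡ 6775;  8000^228 ≡ 4481;  8000^234 ≡ 7959;  8000^247 ≡ 1541;  8000^342 ≡ 3852;  8000^468 ≡ 842;  8000^494 ≡ 250;  8000^684 ≡ 4380;  8000^741 ≡ 2851;  8000^988 ≡ 249;  8000^1482 ≡ 8892;  8000^2223 ≡ 6042;  8000^2964 ≡ 1.
Smallest exponent giving 1 is 2964.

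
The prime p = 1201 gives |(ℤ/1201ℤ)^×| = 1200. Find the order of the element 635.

80

The order of 635 must divide p − 1 = 1200 = 2^4 · 3 · 5^2.
Divisors: 1, 2, 3, 4, 5, 6, 8, 10, 12, 15, 16, 20, 24, 25, 30, 40, 48, 50, 60, 75, 80, 100, 120, 150, 200, 240, 300, 400, 600, 1200.
Check each in increasing order: 635^1 ≡ 635;  635^2 ≡ 890;  635^3 ≡ 680;  635^4 ≡ 641;  635^5 ≡ 1097;  635^6 ≡ 15;  635^8 ≡ 139;  635^10 ≡ 7;  635^12 ≡ 225;  635^15 ≡ 473;  635^16 ≡ 105;  635^20 ≡ 49;  635^24 ≡ 183;  635^25 ≡ 909;  635^30 ≡ 343;  635^40 ≡ 1200;  635^48 ≡ 1062;  635^50 ≡ 1194;  635^60 ≡ 1152;  635^75 ≡ 843;  635^80 ≡ 1.
Smallest exponent giving 1 is 80.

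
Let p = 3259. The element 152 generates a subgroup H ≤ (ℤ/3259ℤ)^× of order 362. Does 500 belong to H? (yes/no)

500 ∈ ⟨152⟩ iff 500^362 ≡ 1 (mod 3259), since |⟨152⟩| = 362.
500^362 mod 3259 = 1.
Since 1 = 1, 500 lies in the subgroup.

yes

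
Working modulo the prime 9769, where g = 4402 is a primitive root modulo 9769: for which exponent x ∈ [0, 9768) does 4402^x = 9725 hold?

4448

Baby-step giant-step with m = ceil(sqrt(9768)) = 99.
Baby table (4402^j mod 9769 for j=0..98):
  0:1  1:4402  2:5677  3:1052  4:398  5:3345  6:2807  7:8398
  8:2100  9:2726  10:3520  11:1406  12:5435  13:589  14:3993  15:2755
  16:4181  17:9735  18:6636  19:2362  20:3308  21:6006  22:3498  23:2252
  24:7538  25:6752  26:5006  27:7317  28:1041  29:821  30:9281  31:1004
  32:4020  33:4381  34:1156  35:8832  36:7613  37:4756  38:945  39:8065
  40:1584  41:7471  42:4888  43:5638  44:5216  45:3682  46:1393  47:6823
  48:4940  49:86  50:7350  51:9541  52:2551  53:4921  54:4369  55:6946
  56:9091  57:4758  58:9749  59:9650  60:3688  61:8267  62:1809  63:1483
  64:2474  65:7882  66:6845  67:4094  68:7752  69:1187  70:8528  71:7758
  72:8061  73:3514  74:4301  75:680  76:4046  77:1605  78:2223  79:6877
  80:8192  81:3805  82:5544  83:1726  84:7339  85:195  86:8487  87:3118
  88:9760  89:9227  90:7521  91:301  92:6187  93:8971  94:4044  95:2570
  96:638  97:4773  98:7396
Giant step factor: 4402^(-99) ≡ 9427 (mod 9769).
Scan 9725·9427^i mod 9769 for i = 0, 1, …:
  i=0: 9725   i=1: 5279   i=2: 1847   i=3: 3311
  i=4: 842   i=5: 5106   i=6: 2399   i=7: 138
  i=8: 1649   i=9: 2644     …   i=43: 8237
  i=44: 6187
Match at i=44, j=92: x = 44·99 + 92 = 4448.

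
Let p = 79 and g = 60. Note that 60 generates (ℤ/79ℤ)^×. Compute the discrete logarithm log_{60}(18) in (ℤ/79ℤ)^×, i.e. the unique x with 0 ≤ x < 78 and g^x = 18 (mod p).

66

Baby-step giant-step with m = ceil(sqrt(78)) = 9.
Baby table (60^j mod 79 for j=0..8):
  0:1  1:60  2:45  3:14  4:50  5:77  6:38  7:68
  8:51
Giant step factor: 60^(-9) ≡ 15 (mod 79).
Scan 18·15^i mod 79 for i = 0, 1, …:
  i=0: 18   i=1: 33   i=2: 21   i=3: 78
  i=4: 64   i=5: 12   i=6: 22   i=7: 14
Match at i=7, j=3: x = 7·9 + 3 = 66.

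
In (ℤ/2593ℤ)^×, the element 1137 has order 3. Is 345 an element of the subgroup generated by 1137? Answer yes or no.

345 ∈ ⟨1137⟩ iff 345^3 ≡ 1 (mod 2593), since |⟨1137⟩| = 3.
345^3 mod 2593 = 877.
Since 877 ≠ 1, 345 does not lie in the subgroup.

no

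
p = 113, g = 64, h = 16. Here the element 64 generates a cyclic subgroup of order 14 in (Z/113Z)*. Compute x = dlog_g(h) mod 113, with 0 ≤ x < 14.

10

Successive powers of 64 modulo 113:
  64^0=1  64^1=64  64^2=28  64^3=97  64^4=106  64^5=4
  64^6=30  64^7=112  64^8=49  64^9=85  64^10=16
So 64^10 ≡ 16 (mod 113), giving x = 10.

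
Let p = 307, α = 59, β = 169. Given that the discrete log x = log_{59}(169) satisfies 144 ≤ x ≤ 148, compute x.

148

Compute 59^144 mod 307 = 24, then multiply by 59 repeatedly:
  59^144=24  59^145=188  59^146=40  59^147=211  59^148=169
Found 169 at exponent 148.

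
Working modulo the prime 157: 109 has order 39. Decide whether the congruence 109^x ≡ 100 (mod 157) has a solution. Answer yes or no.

100 ∈ ⟨109⟩ iff 100^39 ≡ 1 (mod 157), since |⟨109⟩| = 39.
100^39 mod 157 = 1.
Since 1 = 1, 100 lies in the subgroup.

yes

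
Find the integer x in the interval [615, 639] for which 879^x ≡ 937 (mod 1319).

Compute 879^615 mod 1319 = 820, then multiply by 879 repeatedly:
  879^615=820  879^616=606  879^617=1117  879^618=507  879^619=1150
  879^620=496  879^621=714  879^622=1081  879^623=519  879^624=1146
  879^625=937
Found 937 at exponent 625.

625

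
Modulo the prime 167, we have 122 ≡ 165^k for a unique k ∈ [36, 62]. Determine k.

40

Compute 165^36 mod 167 = 112, then multiply by 165 repeatedly:
  165^36=112  165^37=110  165^38=114  165^39=106  165^40=122
Found 122 at exponent 40.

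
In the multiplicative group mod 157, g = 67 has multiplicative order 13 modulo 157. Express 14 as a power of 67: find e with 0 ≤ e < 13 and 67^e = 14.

4

Successive powers of 67 modulo 157:
  67^0=1  67^1=67  67^2=93  67^3=108  67^4=14
So 67^4 ≡ 14 (mod 157), giving e = 4.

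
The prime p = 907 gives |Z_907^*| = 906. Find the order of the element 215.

453

The order of 215 must divide p − 1 = 906 = 2 · 3 · 151.
Divisors: 1, 2, 3, 6, 151, 302, 453, 906.
Check each in increasing order: 215^1 ≡ 215;  215^2 ≡ 875;  215^3 ≡ 376;  215^6 ≡ 791;  215^151 ≡ 522;  215^302 ≡ 384;  215^453 ≡ 1.
Smallest exponent giving 1 is 453.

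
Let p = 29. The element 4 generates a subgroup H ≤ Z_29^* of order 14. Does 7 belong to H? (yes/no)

⟨4⟩ has order 14; its elements mod 29 are {1, 4, 5, 6, 7, 9, 13, 16, 20, 22, 23, 24, 25, 28}.
7 is in this set.

yes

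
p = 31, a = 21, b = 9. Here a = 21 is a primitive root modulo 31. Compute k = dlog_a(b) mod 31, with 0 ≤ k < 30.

28

Successive powers of 21 modulo 31:
  21^0=1  21^1=21  21^2=7  21^3=23  21^4=18  21^5=6
  21^6=2  21^7=11  21^8=14  21^9=15  21^10=5  21^11=12
  21^12=4  21^13=22  21^14=28  21^15=30  21^16=10  21^17=24
  21^18=8  21^19=13  21^20=25  21^21=29  21^22=20  21^23=17
  21^24=16  21^25=26  21^26=19  21^27=27  21^28=9
So 21^28 ≡ 9 (mod 31), giving k = 28.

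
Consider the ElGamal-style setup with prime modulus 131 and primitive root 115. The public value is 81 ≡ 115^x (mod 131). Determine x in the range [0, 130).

72

Baby-step giant-step with m = ceil(sqrt(130)) = 12.
Baby table (115^j mod 131 for j=0..11):
  0:1  1:115  2:125  3:96  4:36  5:79  6:46  7:50
  8:117  9:93  10:84  11:97
Giant step factor: 115^(-12) ≡ 59 (mod 131).
Scan 81·59^i mod 131 for i = 0, 1, …:
  i=0: 81   i=1: 63   i=2: 49   i=3: 9
  i=4: 7   i=5: 20   i=6: 1
Match at i=6, j=0: x = 6·12 + 0 = 72.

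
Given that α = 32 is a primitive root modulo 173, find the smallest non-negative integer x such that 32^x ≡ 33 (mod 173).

Baby-step giant-step with m = ceil(sqrt(172)) = 14.
Baby table (32^j mod 173 for j=0..13):
  0:1  1:32  2:159  3:71  4:23  5:44  6:24  7:76
  8:10  9:147  10:33  11:18  12:57  13:94
Giant step factor: 32^(-14) ≡ 31 (mod 173).
Scan 33·31^i mod 173 for i = 0, 1, …:
  i=0: 33
Match at i=0, j=10: x = 0·14 + 10 = 10.

10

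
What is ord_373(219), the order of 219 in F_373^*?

The order of 219 must divide p − 1 = 372 = 2^2 · 3 · 31.
Divisors: 1, 2, 3, 4, 6, 12, 31, 62, 93, 124, 186, 372.
Check each in increasing order: 219^1 ≡ 219;  219^2 ≡ 217;  219^3 ≡ 152;  219^4 ≡ 91;  219^6 ≡ 351;  219^12 ≡ 111;  219^31 ≡ 372;  219^62 ≡ 1.
Smallest exponent giving 1 is 62.

62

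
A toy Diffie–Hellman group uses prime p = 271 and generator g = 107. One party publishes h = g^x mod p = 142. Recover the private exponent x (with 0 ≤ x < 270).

43

Baby-step giant-step with m = ceil(sqrt(270)) = 17.
Baby table (107^j mod 271 for j=0..16):
  0:1  1:107  2:67  3:123  4:153  5:111  6:224  7:120
  8:103  9:181  10:126  11:203  12:41  13:51  14:37  15:165
  16:40
Giant step factor: 107^(-17) ≡ 150 (mod 271).
Scan 142·150^i mod 271 for i = 0, 1, …:
  i=0: 142   i=1: 162   i=2: 181
Match at i=2, j=9: x = 2·17 + 9 = 43.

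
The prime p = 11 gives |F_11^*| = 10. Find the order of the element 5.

The order of 5 must divide p − 1 = 10 = 2 · 5.
Divisors: 1, 2, 5, 10.
Check each in increasing order: 5^1 ≡ 5;  5^2 ≡ 3;  5^5 ≡ 1.
Smallest exponent giving 1 is 5.

5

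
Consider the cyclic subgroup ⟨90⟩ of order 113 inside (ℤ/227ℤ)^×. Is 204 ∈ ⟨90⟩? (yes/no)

204 ∈ ⟨90⟩ iff 204^113 ≡ 1 (mod 227), since |⟨90⟩| = 113.
204^113 mod 227 = 226.
Since 226 ≠ 1, 204 does not lie in the subgroup.

no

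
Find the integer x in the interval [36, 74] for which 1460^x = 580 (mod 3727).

54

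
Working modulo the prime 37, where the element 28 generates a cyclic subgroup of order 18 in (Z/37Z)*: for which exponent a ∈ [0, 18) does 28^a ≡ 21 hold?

7

Successive powers of 28 modulo 37:
  28^0=1  28^1=28  28^2=7  28^3=11  28^4=12  28^5=3
  28^6=10  28^7=21
So 28^7 ≡ 21 (mod 37), giving a = 7.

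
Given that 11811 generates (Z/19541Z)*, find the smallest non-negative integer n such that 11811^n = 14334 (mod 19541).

Baby-step giant-step with m = ceil(sqrt(19540)) = 140.
Baby table (11811^j mod 19541 for j=0..139):
  0:1  1:11811  2:16063  3:16065  4:605  5:13190  6:6238  7:7448
  8:14287  9:7222  10:2577  11:11610  12:6513  13:11667  14:15346  15:8831
  16:12624  17:4234  18:2355  19:8062  20:16530  21:1699  22:17823  23:11801
  24:15199  25:11763  26:15824  27:7140  28:11125  29:3691  30:17971  31:1139
  32:8521  33:5381  34:7659  35:5160  36:15922  37:11699  38:2478  39:14781
  40:18638  41:4053  42:14074  43:12268  44:833  45:9440  46:14435  47:16101
  48:15440  49:5228  50:17889  51:9687  52:602  53:16839  54:16672  55:17876
  56:12472  57:6734  58:3404  59:8807  60:2734  61:9542  62:7615  63:13083
  64:12626  65:8315  66:14940  67:1110  68:17740  69:8538  70:10758  71:7156
  72:4691  73:6666  74:1437  75:10819  76:4610  77:7484  78:9581  79:18801
  80:14228  81:13849  82:12369  83:1743  84:9900  85:15097  86:18583  87:18842
  88:9954  89:8038  90:6640  91:7007  92:3542  93:16822  94:11295  95:18379
  96:12941  97:15990  98:13666  99:466  100:12905  101:1155  102:2087  103:8356
  104:10666  105:14840  106:12011  107:13802  108:4400  109:8881  110:16944  111:6203
  112:4424  113:18771  114:11636  115:943  116:18944  117:3134  118:5020  119:3826
  120:10094  121:593  122:8245  123:8892  124:10078  125:7027  126:5270  127:5885
  128:398  129:10938  130:3167  131:3963  132:6298  133:12632  134:1017  135:13613
  136:19336  137:1829  138:9514  139:9104
Giant step factor: 11811^(-140) ≡ 15785 (mod 19541).
Scan 14334·15785^i mod 19541 for i = 0, 1, …:
  i=0: 14334   i=1: 16492   i=2: 1018   i=3: 6428
  i=4: 9108   i=5: 6643   i=6: 2749   i=7: 11945
  i=8: 716   i=9: 7362     …   i=97: 12249
  i=98: 11811
Match at i=98, j=1: n = 98·140 + 1 = 13721.

13721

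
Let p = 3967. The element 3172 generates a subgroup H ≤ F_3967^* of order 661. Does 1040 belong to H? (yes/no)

yes

1040 ∈ ⟨3172⟩ iff 1040^661 ≡ 1 (mod 3967), since |⟨3172⟩| = 661.
1040^661 mod 3967 = 1.
Since 1 = 1, 1040 lies in the subgroup.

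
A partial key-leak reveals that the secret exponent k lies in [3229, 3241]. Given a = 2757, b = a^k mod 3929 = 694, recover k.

3237

Compute 2757^3229 mod 3929 = 627, then multiply by 2757 repeatedly:
  2757^3229=627  2757^3230=3808  2757^3231=368  2757^3232=894  2757^3233=1275
  2757^3234=2649  2757^3235=3211  2757^3236=690  2757^3237=694
Found 694 at exponent 3237.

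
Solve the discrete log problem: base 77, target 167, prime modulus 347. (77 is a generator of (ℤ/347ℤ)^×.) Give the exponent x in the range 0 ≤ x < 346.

18

Baby-step giant-step with m = ceil(sqrt(346)) = 19.
Baby table (77^j mod 347 for j=0..18):
  0:1  1:77  2:30  3:228  4:206  5:247  6:281  7:123
  8:102  9:220  10:284  11:7  12:192  13:210  14:208  15:54
  16:341  17:232  18:167
Giant step factor: 77^(-19) ≡ 295 (mod 347).
Scan 167·295^i mod 347 for i = 0, 1, …:
  i=0: 167
Match at i=0, j=18: x = 0·19 + 18 = 18.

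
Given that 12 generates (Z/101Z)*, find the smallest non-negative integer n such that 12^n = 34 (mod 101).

61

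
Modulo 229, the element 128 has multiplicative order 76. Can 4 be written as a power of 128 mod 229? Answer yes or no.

4 ∈ ⟨128⟩ iff 4^76 ≡ 1 (mod 229), since |⟨128⟩| = 76.
4^76 mod 229 = 1.
Since 1 = 1, 4 lies in the subgroup.

yes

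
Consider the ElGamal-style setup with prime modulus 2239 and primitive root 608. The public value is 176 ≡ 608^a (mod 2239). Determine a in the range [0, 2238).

1158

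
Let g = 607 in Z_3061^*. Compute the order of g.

765

The order of 607 must divide p − 1 = 3060 = 2^2 · 3^2 · 5 · 17.
Divisors: 1, 2, 3, 4, 5, 6, 9, 10, 12, 15, 17, 18, 20, 30, 34, 36, 45, 51, 60, 68, 85, 90, 102, 153, 170, 180, 204, 255, 306, 340, 510, 612, 765, 1020, 1530, 3060.
Check each in increasing order: 607^1 ≡ 607;  607^2 ≡ 1129;  607^3 ≡ 2700;  607^4 ≡ 1265;  607^5 ≡ 2605;  607^6 ≡ 1759;  607^9 ≡ 1689;  607^10 ≡ 2849;  607^12 ≡ 2471;  607^15 ≡ 1781;  607^17 ≡ 2733;  607^18 ≡ 2930;  607^20 ≡ 2090;  607^30 ≡ 765;  607^34 ≡ 449;  607^36 ≡ 1856;  607^45 ≡ 320;  607^51 ≡ 2717;  607^60 ≡ 574;  607^68 ≡ 2636;  607^85 ≡ 1655;  607^90 ≡ 1387;  607^102 ≡ 2018;  607^153 ≡ 655;  607^170 ≡ 2491;  607^180 ≡ 1461;  607^204 ≡ 1194;  607^255 ≡ 2499;  607^306 ≡ 485;  607^340 ≡ 434;  607^510 ≡ 561;  607^612 ≡ 2589;  607^765 ≡ 1.
Smallest exponent giving 1 is 765.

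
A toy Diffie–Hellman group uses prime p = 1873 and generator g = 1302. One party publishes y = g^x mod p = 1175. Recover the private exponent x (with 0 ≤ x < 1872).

683

Baby-step giant-step with m = ceil(sqrt(1872)) = 44.
Baby table (1302^j mod 1873 for j=0..43):
  0:1  1:1302  2:139  3:1170  4:591  5:1552  6:1610  7:333
  8:903  9:1335  10:26  11:138  12:1741  13:452  14:382  15:1019
  16:654  17:1166  18:1002  19:996  20:676  21:1715  22:314  23:514
  24:567  25:272  26:147  27:348  28:1703  29:1547  30:719  31:1511
  32:672  33:253  34:1631  35:1453  36:76  37:1556  38:1199  39:889
  40:1837  41:1826  42:615  43:959
Giant step factor: 1302^(-44) ≡ 1347 (mod 1873).
Scan 1175·1347^i mod 1873 for i = 0, 1, …:
  i=0: 1175   i=1: 40   i=2: 1436   i=3: 1356
  i=4: 357   i=5: 1391   i=6: 677   i=7: 1641
  i=8: 287   i=9: 751     …   i=14: 583
  i=15: 514
Match at i=15, j=23: x = 15·44 + 23 = 683.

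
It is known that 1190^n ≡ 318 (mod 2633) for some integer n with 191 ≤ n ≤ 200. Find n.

195

Compute 1190^191 mod 2633 = 1505, then multiply by 1190 repeatedly:
  1190^191=1505  1190^192=510  1190^193=1310  1190^194=164  1190^195=318
Found 318 at exponent 195.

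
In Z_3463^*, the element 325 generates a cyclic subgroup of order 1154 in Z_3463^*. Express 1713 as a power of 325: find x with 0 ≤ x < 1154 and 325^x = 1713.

Baby-step giant-step with m = ceil(sqrt(1154)) = 34.
Baby table (325^j mod 3463 for j=0..33):
  0:1  1:325  2:1735  3:2869  4:878  5:1384  6:3073  7:1381
  8:2098  9:3102  10:417  11:468  12:3191  13:1638  14:2511  15:2270
  16:131  17:1019  18:2190  19:1835  20:739  21:1228  22:855  23:835
  24:1261  25:1191  26:2682  27:2437  28:2461  29:3335  30:3419  31:3015
  32:3309  33:1895
Giant step factor: 325^(-34) ≡ 2223 (mod 3463).
Scan 1713·2223^i mod 3463 for i = 0, 1, …:
  i=0: 1713   i=1: 2162   i=2: 2945   i=3: 1665
  i=4: 2811   i=5: 1601   i=6: 2522   i=7: 3272
  i=8: 1356   i=9: 1578     …   i=27: 3197
  i=28: 855
Match at i=28, j=22: x = 28·34 + 22 = 974.

974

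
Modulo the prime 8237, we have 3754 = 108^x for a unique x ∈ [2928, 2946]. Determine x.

Compute 108^2928 mod 8237 = 7204, then multiply by 108 repeatedly:
  108^2928=7204  108^2929=3754
Found 3754 at exponent 2929.

2929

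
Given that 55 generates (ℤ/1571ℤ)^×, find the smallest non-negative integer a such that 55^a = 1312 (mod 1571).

Baby-step giant-step with m = ceil(sqrt(1570)) = 40.
Baby table (55^j mod 1571 for j=0..39):
  0:1  1:55  2:1454  3:1420  4:1121  5:386  6:807  7:397
  8:1412  9:681  10:1322  11:444  12:855  13:1466  14:509  15:1288
  16:145  17:120  18:316  19:99  20:732  21:985  22:761  23:1009
  24:510  25:1343  26:28  27:1540  28:1437  29:485  30:1539  31:1382
  32:602  33:119  34:261  35:216  36:883  37:1435  38:375  39:202
Giant step factor: 55^(-40) ≡ 1001 (mod 1571).
Scan 1312·1001^i mod 1571 for i = 0, 1, …:
  i=0: 1312   i=1: 1527   i=2: 1515   i=3: 500
  i=4: 922   i=5: 745   i=6: 1091   i=7: 246
  i=8: 1170   i=9: 775     …   i=17: 1024
  i=18: 732
Match at i=18, j=20: a = 18·40 + 20 = 740.

740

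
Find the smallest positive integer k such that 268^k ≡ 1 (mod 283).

94

The order of 268 must divide p − 1 = 282 = 2 · 3 · 47.
Divisors: 1, 2, 3, 6, 47, 94, 141, 282.
Check each in increasing order: 268^1 ≡ 268;  268^2 ≡ 225;  268^3 ≡ 21;  268^6 ≡ 158;  268^47 ≡ 282;  268^94 ≡ 1.
Smallest exponent giving 1 is 94.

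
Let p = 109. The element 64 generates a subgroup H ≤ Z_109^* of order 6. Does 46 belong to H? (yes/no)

⟨64⟩ has order 6; its elements mod 109 are {1, 45, 46, 63, 64, 108}.
46 is in this set.

yes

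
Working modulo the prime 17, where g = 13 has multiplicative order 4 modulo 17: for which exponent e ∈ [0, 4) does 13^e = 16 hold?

2

Successive powers of 13 modulo 17:
  13^0=1  13^1=13  13^2=16
So 13^2 ≡ 16 (mod 17), giving e = 2.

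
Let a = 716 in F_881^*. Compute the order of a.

The order of 716 must divide p − 1 = 880 = 2^4 · 5 · 11.
Divisors: 1, 2, 4, 5, 8, 10, 11, 16, 20, 22, 40, 44, 55, 80, 88, 110, 176, 220, 440, 880.
Check each in increasing order: 716^1 ≡ 716;  716^2 ≡ 795;  716^4 ≡ 348;  716^5 ≡ 726;  716^8 ≡ 407;  716^10 ≡ 238;  716^11 ≡ 375;  716^16 ≡ 21;  716^20 ≡ 260;  716^22 ≡ 546;  716^40 ≡ 644;  716^44 ≡ 338;  716^55 ≡ 767;  716^80 ≡ 666;  716^88 ≡ 595;  716^110 ≡ 662;  716^176 ≡ 744;  716^220 ≡ 387;  716^440 ≡ 880;  716^880 ≡ 1.
Smallest exponent giving 1 is 880.

880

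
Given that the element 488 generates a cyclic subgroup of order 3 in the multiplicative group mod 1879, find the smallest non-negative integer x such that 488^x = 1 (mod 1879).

0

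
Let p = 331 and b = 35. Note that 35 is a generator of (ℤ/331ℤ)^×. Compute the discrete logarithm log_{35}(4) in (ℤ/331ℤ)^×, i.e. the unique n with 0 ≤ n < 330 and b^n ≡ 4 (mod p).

Baby-step giant-step with m = ceil(sqrt(330)) = 19.
Baby table (35^j mod 331 for j=0..18):
  0:1  1:35  2:232  3:176  4:202  5:119  6:193  7:135
  8:91  9:206  10:259  11:128  12:177  13:237  14:20  15:38
  16:6  17:210  18:68
Giant step factor: 35^(-19) ≡ 310 (mod 331).
Scan 4·310^i mod 331 for i = 0, 1, …:
  i=0: 4   i=1: 247   i=2: 109   i=3: 28
  i=4: 74   i=5: 101   i=6: 196   i=7: 187
  i=8: 45   i=9: 48     …   i=14: 219
  i=15: 35
Match at i=15, j=1: n = 15·19 + 1 = 286.

286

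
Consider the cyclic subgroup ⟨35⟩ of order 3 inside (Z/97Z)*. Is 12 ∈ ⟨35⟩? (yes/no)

no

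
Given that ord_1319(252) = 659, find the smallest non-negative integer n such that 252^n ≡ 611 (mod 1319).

164

Baby-step giant-step with m = ceil(sqrt(659)) = 26.
Baby table (252^j mod 1319 for j=0..25):
  0:1  1:252  2:192  3:900  4:1251  5:11  6:134  7:793
  8:667  9:571  10:121  11:155  12:809  13:742  14:1005  15:12
  16:386  17:985  18:248  19:503  20:132  21:289  22:283  23:90
  24:257  25:133
Giant step factor: 252^(-26) ≡ 256 (mod 1319).
Scan 611·256^i mod 1319 for i = 0, 1, …:
  i=0: 611   i=1: 774   i=2: 294   i=3: 81
  i=4: 951   i=5: 760   i=6: 667
Match at i=6, j=8: n = 6·26 + 8 = 164.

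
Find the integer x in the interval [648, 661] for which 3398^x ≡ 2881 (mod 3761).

649

Compute 3398^648 mod 3761 = 1598, then multiply by 3398 repeatedly:
  3398^648=1598  3398^649=2881
Found 2881 at exponent 649.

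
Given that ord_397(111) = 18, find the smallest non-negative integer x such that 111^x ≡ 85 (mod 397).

7

Successive powers of 111 modulo 397:
  111^0=1  111^1=111  111^2=14  111^3=363  111^4=196  111^5=318
  111^6=362  111^7=85
So 111^7 ≡ 85 (mod 397), giving x = 7.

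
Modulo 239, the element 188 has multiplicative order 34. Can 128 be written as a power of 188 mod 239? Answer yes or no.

128 ∈ ⟨188⟩ iff 128^34 ≡ 1 (mod 239), since |⟨188⟩| = 34.
128^34 mod 239 = 1.
Since 1 = 1, 128 lies in the subgroup.

yes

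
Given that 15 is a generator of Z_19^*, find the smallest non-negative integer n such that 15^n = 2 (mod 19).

5

Successive powers of 15 modulo 19:
  15^0=1  15^1=15  15^2=16  15^3=12  15^4=9  15^5=2
So 15^5 ≡ 2 (mod 19), giving n = 5.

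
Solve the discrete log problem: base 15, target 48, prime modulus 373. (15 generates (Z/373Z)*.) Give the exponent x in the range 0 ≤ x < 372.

262

Baby-step giant-step with m = ceil(sqrt(372)) = 20.
Baby table (15^j mod 373 for j=0..19):
  0:1  1:15  2:225  3:18  4:270  5:320  6:324  7:11
  8:165  9:237  10:198  11:359  12:163  13:207  14:121  15:323
  16:369  17:313  18:219  19:301
Giant step factor: 15^(-20) ≡ 220 (mod 373).
Scan 48·220^i mod 373 for i = 0, 1, …:
  i=0: 48   i=1: 116   i=2: 156   i=3: 4
  i=4: 134   i=5: 13   i=6: 249   i=7: 322
  i=8: 343   i=9: 114   i=10: 89   i=11: 184
  i=12: 196   i=13: 225
Match at i=13, j=2: x = 13·20 + 2 = 262.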